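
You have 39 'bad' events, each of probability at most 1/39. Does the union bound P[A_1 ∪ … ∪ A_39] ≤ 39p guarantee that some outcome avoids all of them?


Union bound: P[∪_{i=1}^{39} A_i] ≤ Σ_i P[A_i] ≤ 39·p = 39·(1/39) = 1.
Numerically: 1 ≈ 1.00000.
Is 1 < 1? NO.
Since the bound 1 is ≥ 1, the union bound is uninformative here; it does NOT by itself certify existence.

39·p = 1 ≈ 1.00000; existence NOT certified by the union bound.


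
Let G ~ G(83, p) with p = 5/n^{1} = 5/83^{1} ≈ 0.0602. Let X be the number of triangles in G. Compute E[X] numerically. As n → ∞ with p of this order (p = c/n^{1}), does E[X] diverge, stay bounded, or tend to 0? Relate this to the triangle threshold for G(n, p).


Number of potential triangles: C(83, 3) = 91881.
Each occurs with probability p³ ≈ (0.0602)³ ≈ 2.18613e-04.
By linearity: E[X] = C(83, 3)·p³ ≈ 91881 · 2.18613e-04 ≈ 20.086.
Here α = 1, so p = 5/n is exactly at the triangle threshold p ~ 1/n. Asymptotically E[X] → c³/6 = 5³/6 = 125/6 ≈ 20.833, a bounded constant. In this regime the triangle count is asymptotically Poisson(c³/6).

E[X] ≈ 20.086; in regime p = Θ(1/n^{1}) E[X] stays bounded (at the triangle threshold p ~ 1/n).


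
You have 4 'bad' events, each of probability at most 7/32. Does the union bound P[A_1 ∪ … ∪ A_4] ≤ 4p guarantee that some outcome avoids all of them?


Union bound: P[∪_{i=1}^{4} A_i] ≤ Σ_i P[A_i] ≤ 4·p = 4·(7/32) = 7/8.
Numerically: 7/8 ≈ 0.8750000.
Is 7/8 < 1? YES.
Since P[∪ A_i] ≤ 7/8 < 1, the complement has P[∩ A_i^c] ≥ 1 − 7/8 = 1/8 > 0, so some outcome avoids every A_i.

4·p = 7/8 ≈ 0.8750000; existence CERTIFIED by the union bound.


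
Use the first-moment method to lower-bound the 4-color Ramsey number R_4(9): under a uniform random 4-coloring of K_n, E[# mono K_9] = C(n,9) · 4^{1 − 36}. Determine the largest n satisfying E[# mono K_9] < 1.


We need C(n, 9) · 4^{1 − 36} < 1, i.e. C(n, 9) < 4^{36 − 1} = 1180591620717411303424.
Check values of n near the boundary:
  n = 911: C(911, 9) = 1144686900492291197405; 1144686900492291197405 < 1180591620717411303424? YES
  n = 912: C(912, 9) = 1156095740032081475120; 1156095740032081475120 < 1180591620717411303424? YES
  n = 913: C(913, 9) = 1167605542753639808390; 1167605542753639808390 < 1180591620717411303424? YES
  n = 914: C(914, 9) = 1179217089587653905932; 1179217089587653905932 < 1180591620717411303424? YES
  n = 915: C(915, 9) = 1190931166636537885130; 1190931166636537885130 < 1180591620717411303424? NO
The largest n with C(n, 9) < 1180591620717411303424 is n = 914 (where E[X] = 294804272396913476483/295147905179352825856 ≈ 0.9988). Hence R_4(9) > 914, i.e. R_4(9) ≥ 915.

Largest n = 914; hence R_4(9) > 914.


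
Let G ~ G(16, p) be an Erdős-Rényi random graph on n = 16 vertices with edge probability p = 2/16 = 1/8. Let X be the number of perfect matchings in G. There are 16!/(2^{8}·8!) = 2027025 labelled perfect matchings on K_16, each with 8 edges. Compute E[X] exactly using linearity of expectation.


K_16 has 16!/(2^{8}·8!) = 2027025 labelled perfect matchings.
For each such perfect matching H, let X_H = 1 if all 8 edges of H are present in G. Then P[X_H = 1] = p^{8} = (1/8)^{8} = 1/16777216.
By linearity of expectation: E[X] = Σ_H E[X_H] = 2027025 · p^{8} = 2027025 · 1/16777216 = 2027025/16777216.
Numerically: E[X] ≈ 0.1208.

E[X] = 2027025 · (1/8)^{8} = 2027025/16777216 ≈ 0.1208.


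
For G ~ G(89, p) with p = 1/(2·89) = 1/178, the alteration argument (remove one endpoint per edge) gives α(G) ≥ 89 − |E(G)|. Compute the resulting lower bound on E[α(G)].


E[|E(G)|] = C(89, 2)·p = 3916 · (1/178) = 22.
E[α(G)] ≥ n − E[|E(G)|] = 89 − 22 = 67.
Numerically: ≈ 67.00000.
(This is only a lower bound; the true E[α(G)] may be larger.)

E[α(G)] ≥ 67 ≈ 67.00000.


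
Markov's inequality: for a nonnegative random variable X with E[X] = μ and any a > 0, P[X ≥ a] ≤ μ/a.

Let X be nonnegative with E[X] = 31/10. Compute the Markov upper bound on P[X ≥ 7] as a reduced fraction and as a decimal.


μ = E[X] = 31/10, a = 7.
Markov: P[X ≥ 7] ≤ μ/a = (31/10)/7 = 31/70.
Numerically: ≈ 0.443.
(Since a = 7 > μ = 3.100, the bound 31/70 is < 1 and informative.)

P[X ≥ 7] ≤ 31/70 ≈ 0.443.


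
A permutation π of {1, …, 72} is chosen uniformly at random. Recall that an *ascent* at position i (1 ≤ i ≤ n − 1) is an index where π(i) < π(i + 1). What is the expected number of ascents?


Write X = Σ X_I over i = 1, …, 71, with X_I the indicator of one ascent.
There are 71 indicators.
For each fixed i, the pair (π(i), π(i+1)) is a uniformly random ordered pair of distinct values from {1, …, 72}; by symmetry P[π(i) < π(i+1)] = 1/2.
By linearity: E[X] = 71 · (1/2) = (72 − 1) · (1/2) = 71/2 ≈ 35.500.

E[X] = 71/2 = 35.500.


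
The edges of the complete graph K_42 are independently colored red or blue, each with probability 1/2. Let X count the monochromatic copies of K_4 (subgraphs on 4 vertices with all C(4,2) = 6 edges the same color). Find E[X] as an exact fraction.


Let X = Σ_S X_S over the C(42, 4) = 111930 subsets S of size 4, where X_S = 1 if the K_4 on S is monochromatic.
For a fixed S, the K_4 on S has C(4, 2) = 6 edges. P[all 6 edges red] = (1/2)^6, and likewise for blue, so P[monochromatic] = 2·(1/2)^6 = 2^{1 − 6} = 1/32.
By linearity of expectation: E[X] = C(42, 4) · 2^{1 − 6} = 111930 · 1/32 = 55965/16.
Numerically: E[X] ≈ 3497.81250.

E[X] = C(42,4)·2^(1−C(4,2)) = 55965/16 ≈ 3497.81250.


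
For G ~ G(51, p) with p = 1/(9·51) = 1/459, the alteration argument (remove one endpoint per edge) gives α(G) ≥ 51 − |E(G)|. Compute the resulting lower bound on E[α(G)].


E[|E(G)|] = C(51, 2)·p = 1275 · (1/459) = 25/9.
E[α(G)] ≥ n − E[|E(G)|] = 51 − 25/9 = 434/9.
Numerically: ≈ 48.222.
(This is only a lower bound; the true E[α(G)] may be larger.)

E[α(G)] ≥ 434/9 ≈ 48.222.


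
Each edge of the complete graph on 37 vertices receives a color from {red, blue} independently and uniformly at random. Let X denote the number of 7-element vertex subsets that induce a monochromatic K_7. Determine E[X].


Let X = Σ_S X_S over the C(37, 7) = 10295472 subsets S of size 7, where X_S = 1 if the K_7 on S is monochromatic.
For a fixed S, the K_7 on S has C(7, 2) = 21 edges. P[all 21 edges red] = (1/2)^21, and likewise for blue, so P[monochromatic] = 2·(1/2)^21 = 2^{1 − 21} = 1/1048576.
By linearity of expectation: E[X] = C(37, 7) · 2^{1 − 21} = 10295472 · 1/1048576 = 643467/65536.
Numerically: E[X] ≈ 9.8185.

E[X] = C(37,7)·2^(1−C(7,2)) = 643467/65536 ≈ 9.8185.


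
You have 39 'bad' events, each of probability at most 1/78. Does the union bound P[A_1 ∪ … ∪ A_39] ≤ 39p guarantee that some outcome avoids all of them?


Union bound: P[∪_{i=1}^{39} A_i] ≤ Σ_i P[A_i] ≤ 39·p = 39·(1/78) = 1/2.
Numerically: 1/2 ≈ 0.5000.
Is 1/2 < 1? YES.
Since P[∪ A_i] ≤ 1/2 < 1, the complement has P[∩ A_i^c] ≥ 1 − 1/2 = 1/2 > 0, so some outcome avoids every A_i.

39·p = 1/2 ≈ 0.5000; existence CERTIFIED by the union bound.


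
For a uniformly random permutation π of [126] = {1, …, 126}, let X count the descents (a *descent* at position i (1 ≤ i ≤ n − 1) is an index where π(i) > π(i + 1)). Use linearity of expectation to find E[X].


Write X = Σ X_I over i = 1, …, 125, with X_I the indicator of one descent.
There are 125 indicators.
For each fixed i, the pair (π(i), π(i+1)) is a uniformly random ordered pair of distinct values from {1, …, 126}; by symmetry P[π(i) > π(i+1)] = 1/2.
By linearity: E[X] = 125 · (1/2) = (126 − 1) · (1/2) = 125/2 ≈ 62.500.

E[X] = 125/2 = 62.500.


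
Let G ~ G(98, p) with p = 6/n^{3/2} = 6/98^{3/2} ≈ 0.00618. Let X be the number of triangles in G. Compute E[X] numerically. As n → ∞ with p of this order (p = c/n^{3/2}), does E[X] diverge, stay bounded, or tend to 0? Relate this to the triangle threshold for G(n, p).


Number of potential triangles: C(98, 3) = 152096.
Each occurs with probability p³ ≈ (0.00618)³ ≈ 2.36557e-07.
By linearity: E[X] = C(98, 3)·p³ ≈ 152096 · 2.36557e-07 ≈ 0.036.
Since α = 3/2 > 1, p = c/n^{3/2} = o(1/n) is below the triangle threshold p ~ 1/n. Asymptotically E[X] ~ (c³/6)·n^{3(1−α)} = (6³/6)·n^{-1.5} → 0, so by Markov's inequality G has no triangles w.h.p.

E[X] ≈ 0.036; in regime p = Θ(1/n^{3/2}) E[X] tends to 0 (below the triangle threshold p ~ 1/n).


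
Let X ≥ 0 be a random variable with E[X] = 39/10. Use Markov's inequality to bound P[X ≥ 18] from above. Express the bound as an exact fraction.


μ = E[X] = 39/10, a = 18.
Markov: P[X ≥ 18] ≤ μ/a = (39/10)/18 = 13/60.
Numerically: ≈ 0.217.
(Since a = 18 > μ = 3.900, the bound 13/60 is < 1 and informative.)

P[X ≥ 18] ≤ 13/60 ≈ 0.217.


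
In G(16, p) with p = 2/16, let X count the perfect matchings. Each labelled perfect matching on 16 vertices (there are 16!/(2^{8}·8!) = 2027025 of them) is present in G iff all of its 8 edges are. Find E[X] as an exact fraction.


K_16 has 16!/(2^{8}·8!) = 2027025 labelled perfect matchings.
For each such perfect matching H, let X_H = 1 if all 8 edges of H are present in G. Then P[X_H = 1] = p^{8} = (1/8)^{8} = 1/16777216.
By linearity of expectation: E[X] = Σ_H E[X_H] = 2027025 · p^{8} = 2027025 · 1/16777216 = 2027025/16777216.
Numerically: E[X] ≈ 0.1208.

E[X] = 2027025 · (1/8)^{8} = 2027025/16777216 ≈ 0.1208.


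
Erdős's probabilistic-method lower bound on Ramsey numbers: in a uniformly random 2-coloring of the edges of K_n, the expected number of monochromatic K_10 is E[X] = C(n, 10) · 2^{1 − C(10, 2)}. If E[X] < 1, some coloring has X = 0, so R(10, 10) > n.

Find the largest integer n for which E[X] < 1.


We need C(n, 10) · 2^{1 − 45} < 1, i.e. C(n, 10) < 2^{45 − 1} = 17592186044416.
Check values of n near the boundary:
  n = 99: C(99, 10) = 15579278510796; 15579278510796 < 17592186044416? YES
  n = 100: C(100, 10) = 17310309456440; 17310309456440 < 17592186044416? YES
  n = 101: C(101, 10) = 19212541264840; 19212541264840 < 17592186044416? NO
  n = 102: C(102, 10) = 21300860967540; 21300860967540 < 17592186044416? NO
The largest n with C(n, 10) < 17592186044416 is n = 100 (where E[X] = 2163788682055/2199023255552 ≈ 0.9840). Hence R(10, 10) > 100, i.e. R(10, 10) ≥ 101.

Largest n = 100; hence R(10, 10) > 100.


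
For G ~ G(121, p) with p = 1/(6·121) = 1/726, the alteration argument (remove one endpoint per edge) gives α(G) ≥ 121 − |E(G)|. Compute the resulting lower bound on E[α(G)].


E[|E(G)|] = C(121, 2)·p = 7260 · (1/726) = 10.
E[α(G)] ≥ n − E[|E(G)|] = 121 − 10 = 111.
Numerically: ≈ 111.000000.
(This is only a lower bound; the true E[α(G)] may be larger.)

E[α(G)] ≥ 111 ≈ 111.000000.


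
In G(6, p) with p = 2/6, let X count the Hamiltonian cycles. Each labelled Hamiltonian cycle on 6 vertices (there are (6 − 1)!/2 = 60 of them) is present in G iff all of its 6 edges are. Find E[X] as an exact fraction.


K_6 has (6 − 1)!/2 = 60 labelled Hamiltonian cycles.
For each such Hamiltonian cycle H, let X_H = 1 if all 6 edges of H are present in G. Then P[X_H = 1] = p^{6} = (1/3)^{6} = 1/729.
By linearity: E[X] = Σ_H E[X_H] = 60 · p^{6} = 60 · 1/729 = 20/243.
Numerically: E[X] ≈ 0.082305.

E[X] = 60 · (1/3)^{6} = 20/243 ≈ 0.082305.


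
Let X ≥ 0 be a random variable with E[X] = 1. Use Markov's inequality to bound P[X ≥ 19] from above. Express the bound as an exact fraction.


μ = E[X] = 1, a = 19.
Markov: P[X ≥ 19] ≤ μ/a = (1)/19 = 1/19.
Numerically: ≈ 0.0526.
(Since a = 19 > μ = 1.0000, the bound 1/19 is < 1 and informative.)

P[X ≥ 19] ≤ 1/19 ≈ 0.0526.


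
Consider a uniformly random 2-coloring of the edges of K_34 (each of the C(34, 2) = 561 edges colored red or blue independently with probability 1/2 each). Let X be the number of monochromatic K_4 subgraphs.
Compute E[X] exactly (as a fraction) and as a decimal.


Let X = Σ_S X_S over the C(34, 4) = 46376 subsets S of size 4, where X_S = 1 if the K_4 on S is monochromatic.
For a fixed S, the K_4 on S has C(4, 2) = 6 edges. P[all 6 edges red] = (1/2)^6, and likewise for blue, so P[monochromatic] = 2·(1/2)^6 = 2^{1 − 6} = 1/32.
Summing: E[X] = C(34, 4) · 2^{1 − 6} = 46376 · 1/32 = 5797/4.
Numerically: E[X] ≈ 1449.250000.

E[X] = C(34,4)·2^(1−C(4,2)) = 5797/4 ≈ 1449.250000.


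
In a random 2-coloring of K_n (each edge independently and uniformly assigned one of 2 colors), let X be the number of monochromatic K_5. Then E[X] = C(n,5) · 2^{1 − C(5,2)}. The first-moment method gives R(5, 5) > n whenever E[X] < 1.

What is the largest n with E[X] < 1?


We need C(n, 5) · 2^{1 − 10} < 1, i.e. C(n, 5) < 2^{10 − 1} = 512.
Check values of n near the boundary:
  n = 7: C(7, 5) = 21; 21 < 512? YES
  n = 8: C(8, 5) = 56; 56 < 512? YES
  n = 9: C(9, 5) = 126; 126 < 512? YES
  n = 10: C(10, 5) = 252; 252 < 512? YES
  n = 11: C(11, 5) = 462; 462 < 512? YES
  n = 12: C(12, 5) = 792; 792 < 512? NO
  n = 13: C(13, 5) = 1287; 1287 < 512? NO
  n = 14: C(14, 5) = 2002; 2002 < 512? NO
The largest n with C(n, 5) < 512 is n = 11 (where E[X] = 231/256 ≈ 0.902). Hence R(5, 5) > 11, i.e. R(5, 5) ≥ 12.

Largest n = 11; hence R(5, 5) > 11.


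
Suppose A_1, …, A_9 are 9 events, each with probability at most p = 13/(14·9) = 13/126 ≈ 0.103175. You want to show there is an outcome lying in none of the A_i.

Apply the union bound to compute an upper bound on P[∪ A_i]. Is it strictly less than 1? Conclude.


Union bound: P[∪_{i=1}^{9} A_i] ≤ Σ_i P[A_i] ≤ 9·p = 9·(13/126) = 13/14.
Numerically: 13/14 ≈ 0.928571.
Is 13/14 < 1? YES.
Since P[∪ A_i] ≤ 13/14 < 1, the complement has P[∩ A_i^c] ≥ 1 − 13/14 = 1/14 > 0, so some outcome avoids every A_i.

9·p = 13/14 ≈ 0.928571; existence CERTIFIED by the union bound.


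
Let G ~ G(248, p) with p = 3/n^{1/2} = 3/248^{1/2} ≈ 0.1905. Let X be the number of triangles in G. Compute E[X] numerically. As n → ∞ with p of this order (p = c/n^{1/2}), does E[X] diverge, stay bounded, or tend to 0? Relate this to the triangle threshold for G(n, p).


Number of potential triangles: C(248, 3) = 2511496.
Each occurs with probability p³ ≈ (0.1905)³ ≈ 6.913313e-03.
By linearity: E[X] = C(248, 3)·p³ ≈ 2511496 · 6.913313e-03 ≈ 17362.7589.
Since α = 1/2 < 1, p = c/n^{1/2} ≫ 1/n is above the triangle threshold p ~ 1/n. Asymptotically E[X] ~ (c³/6)·n^{3(1−α)} = (3³/6)·n^{1.5} → ∞; triangles are abundant w.h.p.

E[X] ≈ 17362.7589; in regime p = Θ(1/n^{1/2}) E[X] diverges (above the triangle threshold p ~ 1/n).


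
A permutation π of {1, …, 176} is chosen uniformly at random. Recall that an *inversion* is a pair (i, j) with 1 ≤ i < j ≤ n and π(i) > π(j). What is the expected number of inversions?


Write X = Σ X_I over the C(176, 2) = 15400 pairs i < j, with X_I the indicator of one inversion.
There are 15400 indicators.
For each fixed pair i < j, the values π(i) and π(j) are two distinct elements of {1, …, 176} in uniformly random order; by symmetry P[π(i) > π(j)] = 1/2.
By linearity: E[X] = 15400 · (1/2) = C(176, 2) · (1/2) = 15400/2 = 7700 ≈ 7700.000.

E[X] = 7700 = 7700.000.


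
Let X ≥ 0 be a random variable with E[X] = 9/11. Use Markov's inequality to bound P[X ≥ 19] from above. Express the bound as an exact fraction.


μ = E[X] = 9/11, a = 19.
Markov: P[X ≥ 19] ≤ μ/a = (9/11)/19 = 9/209.
Numerically: ≈ 0.043062.
(Since a = 19 > μ = 0.818182, the bound 9/209 is < 1 and informative.)

P[X ≥ 19] ≤ 9/209 ≈ 0.043062.


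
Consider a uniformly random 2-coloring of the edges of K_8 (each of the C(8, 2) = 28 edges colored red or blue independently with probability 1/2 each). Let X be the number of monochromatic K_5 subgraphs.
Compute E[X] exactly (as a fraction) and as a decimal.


Let X = Σ_S X_S over the C(8, 5) = 56 subsets S of size 5, where X_S = 1 if the K_5 on S is monochromatic.
For a fixed S, the K_5 on S has C(5, 2) = 10 edges. P[all 10 edges red] = (1/2)^10, and likewise for blue, so P[monochromatic] = 2·(1/2)^10 = 2^{1 − 10} = 1/512.
By linearity of expectation: E[X] = C(8, 5) · 2^{1 − 10} = 56 · 1/512 = 7/64.
Numerically: E[X] ≈ 0.109.

E[X] = C(8,5)·2^(1−C(5,2)) = 7/64 ≈ 0.109.


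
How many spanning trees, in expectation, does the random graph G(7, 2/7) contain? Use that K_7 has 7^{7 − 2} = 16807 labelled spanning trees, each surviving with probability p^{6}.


K_7 has 7^{7 − 2} = 16807 labelled spanning trees.
For each such spanning tree H, let X_H = 1 if all 6 edges of H are present in G. Then P[X_H = 1] = p^{6} = (2/7)^{6} = 64/117649.
By linearity: E[X] = Σ_H E[X_H] = 16807 · p^{6} = 16807 · 64/117649 = 64/7.
Numerically: E[X] ≈ 9.14286.

E[X] = 16807 · (2/7)^{6} = 64/7 ≈ 9.14286.


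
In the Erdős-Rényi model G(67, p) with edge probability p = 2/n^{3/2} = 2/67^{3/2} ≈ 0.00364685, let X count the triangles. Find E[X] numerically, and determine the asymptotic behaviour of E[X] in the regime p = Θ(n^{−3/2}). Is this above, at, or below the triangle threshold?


Number of potential triangles: C(67, 3) = 47905.
Each occurs with probability p³ ≈ (0.00364685)³ ≈ 4.85012995e-08.
By linearity: E[X] = C(67, 3)·p³ ≈ 47905 · 4.85012995e-08 ≈ 0.002323.
Since α = 3/2 > 1, p = c/n^{3/2} = o(1/n) is below the triangle threshold p ~ 1/n. Asymptotically E[X] ~ (c³/6)·n^{3(1−α)} = (2³/6)·n^{-1.5} → 0, so by Markov's inequality G has no triangles w.h.p.

E[X] ≈ 0.002323; in regime p = Θ(1/n^{3/2}) E[X] tends to 0 (below the triangle threshold p ~ 1/n).


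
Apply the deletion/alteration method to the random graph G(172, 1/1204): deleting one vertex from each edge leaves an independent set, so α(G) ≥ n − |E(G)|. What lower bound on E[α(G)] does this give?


E[|E(G)|] = C(172, 2)·p = 14706 · (1/1204) = 171/14.
E[α(G)] ≥ n − E[|E(G)|] = 172 − 171/14 = 2237/14.
Numerically: ≈ 159.786.
(This is only a lower bound; the true E[α(G)] may be larger.)

E[α(G)] ≥ 2237/14 ≈ 159.786.


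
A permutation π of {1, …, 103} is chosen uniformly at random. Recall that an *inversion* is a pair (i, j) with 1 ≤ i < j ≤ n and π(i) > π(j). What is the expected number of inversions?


Write X = Σ X_I over the C(103, 2) = 5253 pairs i < j, with X_I the indicator of one inversion.
There are 5253 indicators.
For each fixed pair i < j, the values π(i) and π(j) are two distinct elements of {1, …, 103} in uniformly random order; by symmetry P[π(i) > π(j)] = 1/2.
By linearity: E[X] = 5253 · (1/2) = C(103, 2) · (1/2) = 5253/2 = 5253/2 ≈ 2626.500000.

E[X] = 5253/2 = 2626.500000.


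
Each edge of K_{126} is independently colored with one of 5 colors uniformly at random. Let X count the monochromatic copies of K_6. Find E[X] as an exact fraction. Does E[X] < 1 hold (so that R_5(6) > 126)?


E[X] = C(126, 6) · 5^{1 − 15} = 4925156775 · 5^{−14} = 4925156775/6103515625.
As a reduced fraction: E[X] = 197006271/244140625 ≈ 0.8069377.
Is E[X] < 1? YES.
Since E[X] < 1, there exists a 5-coloring of K_{126} with no monochromatic K_6; hence R_5(6) > 126.

E[X] = 197006271/244140625 ≈ 0.8069377; E[X] < 1, so R_5(6) > 126.


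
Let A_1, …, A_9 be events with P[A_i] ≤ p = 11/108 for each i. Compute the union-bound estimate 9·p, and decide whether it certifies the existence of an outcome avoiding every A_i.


Union bound: P[∪_{i=1}^{9} A_i] ≤ Σ_i P[A_i] ≤ 9·p = 9·(11/108) = 11/12.
Numerically: 11/12 ≈ 0.917.
Is 11/12 < 1? YES.
Since P[∪ A_i] ≤ 11/12 < 1, the complement has P[∩ A_i^c] ≥ 1 − 11/12 = 1/12 > 0, so some outcome avoids every A_i.

9·p = 11/12 ≈ 0.917; existence CERTIFIED by the union bound.


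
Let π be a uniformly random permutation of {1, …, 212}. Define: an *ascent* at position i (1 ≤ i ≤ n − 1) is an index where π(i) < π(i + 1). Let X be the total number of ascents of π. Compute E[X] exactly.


Write X = Σ X_I over i = 1, …, 211, with X_I the indicator of one ascent.
There are 211 indicators.
For each fixed i, the pair (π(i), π(i+1)) is a uniformly random ordered pair of distinct values from {1, …, 212}; by symmetry P[π(i) < π(i+1)] = 1/2.
By linearity: E[X] = 211 · (1/2) = (212 − 1) · (1/2) = 211/2 ≈ 105.5000.

E[X] = 211/2 = 105.5000.


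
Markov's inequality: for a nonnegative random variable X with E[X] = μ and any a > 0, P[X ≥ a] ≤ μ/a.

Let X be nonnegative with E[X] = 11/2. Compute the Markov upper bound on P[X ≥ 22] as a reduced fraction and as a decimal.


μ = E[X] = 11/2, a = 22.
Markov: P[X ≥ 22] ≤ μ/a = (11/2)/22 = 1/4.
Numerically: ≈ 0.250000.
(Since a = 22 > μ = 5.500000, the bound 1/4 is < 1 and informative.)

P[X ≥ 22] ≤ 1/4 ≈ 0.250000.


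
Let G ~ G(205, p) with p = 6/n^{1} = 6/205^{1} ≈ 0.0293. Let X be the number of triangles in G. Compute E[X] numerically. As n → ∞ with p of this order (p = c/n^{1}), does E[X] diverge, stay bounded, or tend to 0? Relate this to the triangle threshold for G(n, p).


Number of potential triangles: C(205, 3) = 1414910.
Each occurs with probability p³ ≈ (0.0293)³ ≈ 2.50722e-05.
By linearity: E[X] = C(205, 3)·p³ ≈ 1414910 · 2.50722e-05 ≈ 35.475.
Here α = 1, so p = 6/n is exactly at the triangle threshold p ~ 1/n. Asymptotically E[X] → c³/6 = 6³/6 = 36 ≈ 36.000, a bounded constant. In this regime the triangle count is asymptotically Poisson(c³/6).

E[X] ≈ 35.475; in regime p = Θ(1/n^{1}) E[X] stays bounded (at the triangle threshold p ~ 1/n).


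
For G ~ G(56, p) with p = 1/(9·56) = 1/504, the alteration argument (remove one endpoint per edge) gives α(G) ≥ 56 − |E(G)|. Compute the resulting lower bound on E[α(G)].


E[|E(G)|] = C(56, 2)·p = 1540 · (1/504) = 55/18.
E[α(G)] ≥ n − E[|E(G)|] = 56 − 55/18 = 953/18.
Numerically: ≈ 52.944.
(This is only a lower bound; the true E[α(G)] may be larger.)

E[α(G)] ≥ 953/18 ≈ 52.944.


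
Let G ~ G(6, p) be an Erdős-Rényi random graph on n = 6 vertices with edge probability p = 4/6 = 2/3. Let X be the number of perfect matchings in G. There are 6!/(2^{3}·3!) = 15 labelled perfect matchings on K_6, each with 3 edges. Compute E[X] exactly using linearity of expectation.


K_6 has 6!/(2^{3}·3!) = 15 labelled perfect matchings.
For each such perfect matching H, let X_H = 1 if all 3 edges of H are present in G. Then P[X_H = 1] = p^{3} = (2/3)^{3} = 8/27.
By linearity of expectation: E[X] = Σ_H E[X_H] = 15 · p^{3} = 15 · 8/27 = 40/9.
Numerically: E[X] ≈ 4.444.

E[X] = 15 · (2/3)^{3} = 40/9 ≈ 4.444.


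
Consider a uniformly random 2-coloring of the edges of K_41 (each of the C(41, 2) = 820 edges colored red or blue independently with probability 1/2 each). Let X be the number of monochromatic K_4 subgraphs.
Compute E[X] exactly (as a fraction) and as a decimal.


Let X = Σ_S X_S over the C(41, 4) = 101270 subsets S of size 4, where X_S = 1 if the K_4 on S is monochromatic.
For a fixed S, the K_4 on S has C(4, 2) = 6 edges. P[all 6 edges red] = (1/2)^6, and likewise for blue, so P[monochromatic] = 2·(1/2)^6 = 2^{1 − 6} = 1/32.
By linearity: E[X] = C(41, 4) · 2^{1 − 6} = 101270 · 1/32 = 50635/16.
Numerically: E[X] ≈ 3164.688.

E[X] = C(41,4)·2^(1−C(4,2)) = 50635/16 ≈ 3164.688.


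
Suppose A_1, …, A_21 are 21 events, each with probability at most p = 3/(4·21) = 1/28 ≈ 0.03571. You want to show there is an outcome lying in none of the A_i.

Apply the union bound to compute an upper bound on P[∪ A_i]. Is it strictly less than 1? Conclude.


Union bound: P[∪_{i=1}^{21} A_i] ≤ Σ_i P[A_i] ≤ 21·p = 21·(1/28) = 3/4.
Numerically: 3/4 ≈ 0.75000.
Is 3/4 < 1? YES.
Since P[∪ A_i] ≤ 3/4 < 1, the complement has P[∩ A_i^c] ≥ 1 − 3/4 = 1/4 > 0, so some outcome avoids every A_i.

21·p = 3/4 ≈ 0.75000; existence CERTIFIED by the union bound.


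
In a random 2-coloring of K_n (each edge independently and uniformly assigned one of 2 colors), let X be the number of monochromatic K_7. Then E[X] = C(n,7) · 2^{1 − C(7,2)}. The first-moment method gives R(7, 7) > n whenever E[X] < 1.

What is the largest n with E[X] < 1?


We need C(n, 7) · 2^{1 − 21} < 1, i.e. C(n, 7) < 2^{21 − 1} = 1048576.
Check values of n near the boundary:
  n = 23: C(23, 7) = 245157; 245157 < 1048576? YES
  n = 24: C(24, 7) = 346104; 346104 < 1048576? YES
  n = 25: C(25, 7) = 480700; 480700 < 1048576? YES
  n = 26: C(26, 7) = 657800; 657800 < 1048576? YES
  n = 27: C(27, 7) = 888030; 888030 < 1048576? YES
  n = 28: C(28, 7) = 1184040; 1184040 < 1048576? NO
  n = 29: C(29, 7) = 1560780; 1560780 < 1048576? NO
The largest n with C(n, 7) < 1048576 is n = 27 (where E[X] = 444015/524288 ≈ 0.8468914). Hence R(7, 7) > 27, i.e. R(7, 7) ≥ 28.

Largest n = 27; hence R(7, 7) > 27.


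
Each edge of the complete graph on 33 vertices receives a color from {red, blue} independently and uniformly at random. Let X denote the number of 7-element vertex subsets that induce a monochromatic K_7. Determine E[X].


Let X = Σ_S X_S over the C(33, 7) = 4272048 subsets S of size 7, where X_S = 1 if the K_7 on S is monochromatic.
For a fixed S, the K_7 on S has C(7, 2) = 21 edges. P[all 21 edges red] = (1/2)^21, and likewise for blue, so P[monochromatic] = 2·(1/2)^21 = 2^{1 − 21} = 1/1048576.
Summing: E[X] = C(33, 7) · 2^{1 − 21} = 4272048 · 1/1048576 = 267003/65536.
Numerically: E[X] ≈ 4.074142.

E[X] = C(33,7)·2^(1−C(7,2)) = 267003/65536 ≈ 4.074142.


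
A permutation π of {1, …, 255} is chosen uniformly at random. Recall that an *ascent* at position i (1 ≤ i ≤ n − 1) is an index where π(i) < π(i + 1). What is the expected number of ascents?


Write X = Σ X_I over i = 1, …, 254, with X_I the indicator of one ascent.
There are 254 indicators.
For each fixed i, the pair (π(i), π(i+1)) is a uniformly random ordered pair of distinct values from {1, …, 255}; by symmetry P[π(i) < π(i+1)] = 1/2.
By linearity: E[X] = 254 · (1/2) = (255 − 1) · (1/2) = 127 ≈ 127.00000.

E[X] = 127 = 127.00000.


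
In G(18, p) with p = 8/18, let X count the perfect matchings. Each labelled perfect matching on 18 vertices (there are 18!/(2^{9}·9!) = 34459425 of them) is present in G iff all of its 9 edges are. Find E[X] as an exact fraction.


K_18 has 18!/(2^{9}·9!) = 34459425 labelled perfect matchings.
For each such perfect matching H, let X_H = 1 if all 9 edges of H are present in G. Then P[X_H = 1] = p^{9} = (4/9)^{9} = 262144/387420489.
By linearity of expectation: E[X] = Σ_H E[X_H] = 34459425 · p^{9} = 34459425 · 262144/387420489 = 111522611200/4782969.
Numerically: E[X] ≈ 23317.

E[X] = 34459425 · (4/9)^{9} = 111522611200/4782969 ≈ 23317.


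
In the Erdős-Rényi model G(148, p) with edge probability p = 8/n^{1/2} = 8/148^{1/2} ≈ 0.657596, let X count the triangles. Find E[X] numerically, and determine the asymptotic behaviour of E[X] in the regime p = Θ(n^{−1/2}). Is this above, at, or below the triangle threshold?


Number of potential triangles: C(148, 3) = 529396.
Each occurs with probability p³ ≈ (0.657596)³ ≈ 2.84365816e-01.
By linearity: E[X] = C(148, 3)·p³ ≈ 529396 · 2.84365816e-01 ≈ 150542.125463.
Since α = 1/2 < 1, p = c/n^{1/2} ≫ 1/n is above the triangle threshold p ~ 1/n. Asymptotically E[X] ~ (c³/6)·n^{3(1−α)} = (8³/6)·n^{1.5} → ∞; triangles are abundant w.h.p.

E[X] ≈ 150542.125463; in regime p = Θ(1/n^{1/2}) E[X] diverges (above the triangle threshold p ~ 1/n).


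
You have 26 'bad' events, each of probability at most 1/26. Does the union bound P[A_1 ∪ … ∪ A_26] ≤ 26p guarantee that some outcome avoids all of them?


Union bound: P[∪_{i=1}^{26} A_i] ≤ Σ_i P[A_i] ≤ 26·p = 26·(1/26) = 1.
Numerically: 1 ≈ 1.000000.
Is 1 < 1? NO.
Since the bound 1 is ≥ 1, the union bound is uninformative here; it does NOT by itself certify existence.

26·p = 1 ≈ 1.000000; existence NOT certified by the union bound.


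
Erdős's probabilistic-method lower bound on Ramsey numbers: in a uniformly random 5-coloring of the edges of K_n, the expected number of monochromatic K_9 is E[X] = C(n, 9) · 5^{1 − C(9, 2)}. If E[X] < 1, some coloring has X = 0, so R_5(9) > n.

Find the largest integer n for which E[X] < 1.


We need C(n, 9) · 5^{1 − 36} < 1, i.e. C(n, 9) < 5^{36 − 1} = 2910383045673370361328125.
Check values of n near the boundary:
  n = 2167: C(2167, 9) = 2855899084841489792706810; 2855899084841489792706810 < 2910383045673370361328125? YES
  n = 2168: C(2168, 9) = 2867804175977929537095120; 2867804175977929537095120 < 2910383045673370361328125? YES
  n = 2169: C(2169, 9) = 2879753360044504243499683; 2879753360044504243499683 < 2910383045673370361328125? YES
  n = 2170: C(2170, 9) = 2891746779868845075610510; 2891746779868845075610510 < 2910383045673370361328125? YES
  n = 2171: C(2171, 9) = 2903784578674959601827205; 2903784578674959601827205 < 2910383045673370361328125? YES
  n = 2172: C(2172, 9) = 2915866900084148060642020; 2915866900084148060642020 < 2910383045673370361328125? NO
  n = 2173: C(2173, 9) = 2927993888115921319674265; 2927993888115921319674265 < 2910383045673370361328125? NO
  n = 2174: C(2174, 9) = 2940165687188920530702934; 2940165687188920530702934 < 2910383045673370361328125? NO
The largest n with C(n, 9) < 2910383045673370361328125 is n = 2171 (where E[X] = 580756915734991920365441/582076609134674072265625 ≈ 0.998). Hence R_5(9) > 2171, i.e. R_5(9) ≥ 2172.

Largest n = 2171; hence R_5(9) > 2171.


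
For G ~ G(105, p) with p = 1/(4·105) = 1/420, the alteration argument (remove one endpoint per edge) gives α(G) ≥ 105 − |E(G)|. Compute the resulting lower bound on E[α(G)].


E[|E(G)|] = C(105, 2)·p = 5460 · (1/420) = 13.
E[α(G)] ≥ n − E[|E(G)|] = 105 − 13 = 92.
Numerically: ≈ 92.000.
(This is only a lower bound; the true E[α(G)] may be larger.)

E[α(G)] ≥ 92 ≈ 92.000.


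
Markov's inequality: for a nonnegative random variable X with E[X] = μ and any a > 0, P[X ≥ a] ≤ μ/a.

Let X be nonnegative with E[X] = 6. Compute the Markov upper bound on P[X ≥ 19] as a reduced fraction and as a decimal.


μ = E[X] = 6, a = 19.
Markov: P[X ≥ 19] ≤ μ/a = (6)/19 = 6/19.
Numerically: ≈ 0.3158.
(Since a = 19 > μ = 6.0000, the bound 6/19 is < 1 and informative.)

P[X ≥ 19] ≤ 6/19 ≈ 0.3158.


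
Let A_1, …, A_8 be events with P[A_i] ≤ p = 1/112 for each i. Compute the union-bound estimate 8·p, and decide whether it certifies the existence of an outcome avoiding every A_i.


Union bound: P[∪_{i=1}^{8} A_i] ≤ Σ_i P[A_i] ≤ 8·p = 8·(1/112) = 1/14.
Numerically: 1/14 ≈ 0.07143.
Is 1/14 < 1? YES.
Since P[∪ A_i] ≤ 1/14 < 1, the complement has P[∩ A_i^c] ≥ 1 − 1/14 = 13/14 > 0, so some outcome avoids every A_i.

8·p = 1/14 ≈ 0.07143; existence CERTIFIED by the union bound.


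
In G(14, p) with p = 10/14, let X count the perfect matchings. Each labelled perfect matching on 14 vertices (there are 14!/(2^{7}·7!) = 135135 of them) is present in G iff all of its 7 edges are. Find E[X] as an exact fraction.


K_14 has 14!/(2^{7}·7!) = 135135 labelled perfect matchings.
For each such perfect matching H, let X_H = 1 if all 7 edges of H are present in G. Then P[X_H = 1] = p^{7} = (5/7)^{7} = 78125/823543.
By linearity: E[X] = Σ_H E[X_H] = 135135 · p^{7} = 135135 · 78125/823543 = 1508203125/117649.
Numerically: E[X] ≈ 1.28e+04.

E[X] = 135135 · (5/7)^{7} = 1508203125/117649 ≈ 1.28e+04.


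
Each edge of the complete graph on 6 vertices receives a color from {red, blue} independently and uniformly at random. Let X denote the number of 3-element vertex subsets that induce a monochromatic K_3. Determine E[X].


Let X = Σ_S X_S over the C(6, 3) = 20 subsets S of size 3, where X_S = 1 if the K_3 on S is monochromatic.
For a fixed S, the K_3 on S has C(3, 2) = 3 edges. P[all 3 edges red] = (1/2)^3, and likewise for blue, so P[monochromatic] = 2·(1/2)^3 = 2^{1 − 3} = 1/4.
By linearity: E[X] = C(6, 3) · 2^{1 − 3} = 20 · 1/4 = 5.
Numerically: E[X] ≈ 5.000000.

E[X] = C(6,3)·2^(1−C(3,2)) = 5 ≈ 5.000000.


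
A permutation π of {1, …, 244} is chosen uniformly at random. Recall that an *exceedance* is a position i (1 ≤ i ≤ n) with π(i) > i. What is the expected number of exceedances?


Write X = Σ_{i=1}^{244} X_i, where X_i = 1_{π(i) > i}.
For each fixed i, π(i) is uniform over {1, …, 244} (marginal of a uniform permutation), so P[π(i) > i] = (n − i)/n. Summing: Σ_{i=1}^{244} (n − i)/n = (0 + 1 + … + 243)/244 = 244(244 − 1)/(2·244) = (244 − 1)/2.
Hence E[X] = Σ_{i=1}^{244} (244 − i)/244 = 243/2 ≈ 121.50000.

E[X] = 243/2 = 121.50000.


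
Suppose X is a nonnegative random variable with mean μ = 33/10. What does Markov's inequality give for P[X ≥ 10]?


μ = E[X] = 33/10, a = 10.
Markov: P[X ≥ 10] ≤ μ/a = (33/10)/10 = 33/100.
Numerically: ≈ 0.33000.
(Since a = 10 > μ = 3.30000, the bound 33/100 is < 1 and informative.)

P[X ≥ 10] ≤ 33/100 ≈ 0.33000.


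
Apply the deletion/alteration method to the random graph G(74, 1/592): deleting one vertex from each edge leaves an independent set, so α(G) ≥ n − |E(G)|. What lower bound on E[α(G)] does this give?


E[|E(G)|] = C(74, 2)·p = 2701 · (1/592) = 73/16.
E[α(G)] ≥ n − E[|E(G)|] = 74 − 73/16 = 1111/16.
Numerically: ≈ 69.437500.
(This is only a lower bound; the true E[α(G)] may be larger.)

E[α(G)] ≥ 1111/16 ≈ 69.437500.


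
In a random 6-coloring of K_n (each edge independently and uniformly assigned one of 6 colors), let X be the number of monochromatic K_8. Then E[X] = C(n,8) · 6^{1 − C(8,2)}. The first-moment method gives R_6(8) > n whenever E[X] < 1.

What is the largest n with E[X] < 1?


We need C(n, 8) · 6^{1 − 28} < 1, i.e. C(n, 8) < 6^{28 − 1} = 1023490369077469249536.
Check values of n near the boundary:
  n = 1594: C(1594, 8) = 1015652773590544255167; 1015652773590544255167 < 1023490369077469249536? YES
  n = 1595: C(1595, 8) = 1020772636343363633895; 1020772636343363633895 < 1023490369077469249536? YES
  n = 1596: C(1596, 8) = 1025915067760710553965; 1025915067760710553965 < 1023490369077469249536? NO
  n = 1597: C(1597, 8) = 1031080153060953275445; 1031080153060953275445 < 1023490369077469249536? NO
  n = 1598: C(1598, 8) = 1036267977730442348529; 1036267977730442348529 < 1023490369077469249536? NO
The largest n with C(n, 8) < 1023490369077469249536 is n = 1595 (where E[X] = 113419181815929292655/113721152119718805504 ≈ 0.9973). Hence R_6(8) > 1595, i.e. R_6(8) ≥ 1596.

Largest n = 1595; hence R_6(8) > 1595.


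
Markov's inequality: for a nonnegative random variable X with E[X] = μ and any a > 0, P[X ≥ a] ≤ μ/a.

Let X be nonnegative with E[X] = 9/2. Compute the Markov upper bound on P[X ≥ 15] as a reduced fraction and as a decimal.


μ = E[X] = 9/2, a = 15.
Markov: P[X ≥ 15] ≤ μ/a = (9/2)/15 = 3/10.
Numerically: ≈ 0.30000.
(Since a = 15 > μ = 4.50000, the bound 3/10 is < 1 and informative.)

P[X ≥ 15] ≤ 3/10 ≈ 0.30000.


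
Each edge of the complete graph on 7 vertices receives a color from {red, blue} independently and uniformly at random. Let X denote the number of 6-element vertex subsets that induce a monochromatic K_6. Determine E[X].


Let X = Σ_S X_S over the C(7, 6) = 7 subsets S of size 6, where X_S = 1 if the K_6 on S is monochromatic.
For a fixed S, the K_6 on S has C(6, 2) = 15 edges. P[all 15 edges red] = (1/2)^15, and likewise for blue, so P[monochromatic] = 2·(1/2)^15 = 2^{1 − 15} = 1/16384.
By linearity: E[X] = C(7, 6) · 2^{1 − 15} = 7 · 1/16384 = 7/16384.
Numerically: E[X] ≈ 0.00043.

E[X] = C(7,6)·2^(1−C(6,2)) = 7/16384 ≈ 0.00043.


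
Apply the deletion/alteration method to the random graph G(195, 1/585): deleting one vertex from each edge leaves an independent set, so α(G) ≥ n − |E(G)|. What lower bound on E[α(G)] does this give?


E[|E(G)|] = C(195, 2)·p = 18915 · (1/585) = 97/3.
E[α(G)] ≥ n − E[|E(G)|] = 195 − 97/3 = 488/3.
Numerically: ≈ 162.666667.
(This is only a lower bound; the true E[α(G)] may be larger.)

E[α(G)] ≥ 488/3 ≈ 162.666667.


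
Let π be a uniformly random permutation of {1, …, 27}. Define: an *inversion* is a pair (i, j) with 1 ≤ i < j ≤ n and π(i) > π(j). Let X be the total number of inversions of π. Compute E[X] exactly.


Write X = Σ X_I over the C(27, 2) = 351 pairs i < j, with X_I the indicator of one inversion.
There are 351 indicators.
For each fixed pair i < j, the values π(i) and π(j) are two distinct elements of {1, …, 27} in uniformly random order; by symmetry P[π(i) > π(j)] = 1/2.
By linearity: E[X] = 351 · (1/2) = C(27, 2) · (1/2) = 351/2 = 351/2 ≈ 175.5000.

E[X] = 351/2 = 175.5000.


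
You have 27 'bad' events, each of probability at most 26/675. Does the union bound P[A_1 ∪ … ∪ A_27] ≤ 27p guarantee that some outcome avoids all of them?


Union bound: P[∪_{i=1}^{27} A_i] ≤ Σ_i P[A_i] ≤ 27·p = 27·(26/675) = 26/25.
Numerically: 26/25 ≈ 1.0400000.
Is 26/25 < 1? NO.
Since the bound 26/25 is ≥ 1, the union bound is uninformative here; it does NOT by itself certify existence.

27·p = 26/25 ≈ 1.0400000; existence NOT certified by the union bound.


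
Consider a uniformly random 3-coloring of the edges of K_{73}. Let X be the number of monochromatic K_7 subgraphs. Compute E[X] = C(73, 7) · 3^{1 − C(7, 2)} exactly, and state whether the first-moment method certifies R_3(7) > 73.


E[X] = C(73, 7) · 3^{1 − 21} = 1629348612 · 3^{−20} = 1629348612/3486784401.
As a reduced fraction: E[X] = 543116204/1162261467 ≈ 0.4673.
Is E[X] < 1? YES.
Since E[X] < 1, there exists a 3-coloring of K_{73} with no monochromatic K_7; hence R_3(7) > 73.

E[X] = 543116204/1162261467 ≈ 0.4673; E[X] < 1, so R_3(7) > 73.


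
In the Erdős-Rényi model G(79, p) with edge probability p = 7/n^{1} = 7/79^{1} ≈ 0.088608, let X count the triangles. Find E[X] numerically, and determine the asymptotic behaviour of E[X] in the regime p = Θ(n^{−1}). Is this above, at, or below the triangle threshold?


Number of potential triangles: C(79, 3) = 79079.
Each occurs with probability p³ ≈ (0.088608)³ ≈ 6.9568533e-04.
By linearity: E[X] = C(79, 3)·p³ ≈ 79079 · 6.9568533e-04 ≈ 55.01410.
Here α = 1, so p = 7/n is exactly at the triangle threshold p ~ 1/n. Asymptotically E[X] → c³/6 = 7³/6 = 343/6 ≈ 57.16667, a bounded constant. In this regime the triangle count is asymptotically Poisson(c³/6).

E[X] ≈ 55.01410; in regime p = Θ(1/n^{1}) E[X] stays bounded (at the triangle threshold p ~ 1/n).


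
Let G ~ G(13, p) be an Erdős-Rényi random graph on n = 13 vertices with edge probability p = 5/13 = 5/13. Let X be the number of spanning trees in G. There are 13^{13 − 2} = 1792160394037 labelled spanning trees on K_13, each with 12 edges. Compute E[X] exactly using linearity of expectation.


K_13 has 13^{13 − 2} = 1792160394037 labelled spanning trees.
For each such spanning tree H, let X_H = 1 if all 12 edges of H are present in G. Then P[X_H = 1] = p^{12} = (5/13)^{12} = 244140625/23298085122481.
By linearity of expectation: E[X] = Σ_H E[X_H] = 1792160394037 · p^{12} = 1792160394037 · 244140625/23298085122481 = 244140625/13.
Numerically: E[X] ≈ 1.878e+07.

E[X] = 1792160394037 · (5/13)^{12} = 244140625/13 ≈ 1.878e+07.


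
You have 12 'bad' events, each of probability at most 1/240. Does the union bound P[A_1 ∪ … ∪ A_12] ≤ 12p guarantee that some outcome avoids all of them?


Union bound: P[∪_{i=1}^{12} A_i] ≤ Σ_i P[A_i] ≤ 12·p = 12·(1/240) = 1/20.
Numerically: 1/20 ≈ 0.050000.
Is 1/20 < 1? YES.
Since P[∪ A_i] ≤ 1/20 < 1, the complement has P[∩ A_i^c] ≥ 1 − 1/20 = 19/20 > 0, so some outcome avoids every A_i.

12·p = 1/20 ≈ 0.050000; existence CERTIFIED by the union bound.


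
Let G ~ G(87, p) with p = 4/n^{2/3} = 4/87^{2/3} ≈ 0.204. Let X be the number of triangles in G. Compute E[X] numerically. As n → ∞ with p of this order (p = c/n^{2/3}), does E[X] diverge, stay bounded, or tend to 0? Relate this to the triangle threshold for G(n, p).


Number of potential triangles: C(87, 3) = 105995.
Each occurs with probability p³ ≈ (0.204)³ ≈ 8.45554e-03.
By linearity: E[X] = C(87, 3)·p³ ≈ 105995 · 8.45554e-03 ≈ 896.245.
Since α = 2/3 < 1, p = c/n^{2/3} ≫ 1/n is above the triangle threshold p ~ 1/n. Asymptotically E[X] ~ (c³/6)·n^{3(1−α)} = (4³/6)·n^{1} → ∞; triangles are abundant w.h.p.

E[X] ≈ 896.245; in regime p = Θ(1/n^{2/3}) E[X] diverges (above the triangle threshold p ~ 1/n).
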